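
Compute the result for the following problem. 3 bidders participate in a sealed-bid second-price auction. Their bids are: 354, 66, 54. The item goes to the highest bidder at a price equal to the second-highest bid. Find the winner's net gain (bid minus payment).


Step 1: Sort bids in descending order: 354, 66, 54
Step 2: The winning bid is the highest: 354
Step 3: The payment equals the second-highest bid: 66
Step 4: Surplus = winner's bid - payment = 354 - 66 = 288

288


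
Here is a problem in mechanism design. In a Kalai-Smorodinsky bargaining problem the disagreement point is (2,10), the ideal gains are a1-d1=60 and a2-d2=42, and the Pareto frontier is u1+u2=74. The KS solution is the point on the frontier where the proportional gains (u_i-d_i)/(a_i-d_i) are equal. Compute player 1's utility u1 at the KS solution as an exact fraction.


Step 1: At the KS point, (u1-d1)/r1 = (u2-d2)/r2 = t and u1+u2 = 74
Step 2: u1 = d1 + r1*t and u2 = d2 + r2*t, so (d1 + r1*t) + (d2 + r2*t) = 74
Step 3: t = (74 - 2 - 10)/(60 + 42) = 62/102 = 31/51
Step 4: u1 = d1 + r1*t = 2 + 60 * 31/51 = 654/17
Step 5: (Check: u2 = d2 + r2*t = 604/17; u1+u2 = 654/17 + 604/17 = 74, on the frontier.)

654/17


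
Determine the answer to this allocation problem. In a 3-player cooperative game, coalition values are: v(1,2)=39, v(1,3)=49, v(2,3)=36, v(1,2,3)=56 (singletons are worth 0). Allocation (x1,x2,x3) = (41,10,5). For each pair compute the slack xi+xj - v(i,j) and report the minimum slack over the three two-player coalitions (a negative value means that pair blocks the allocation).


Step 1: Slack for coalition (1,2): x1+x2 - v12 = 51 - 39 = 12
Step 2: Slack for coalition (1,3): x1+x3 - v13 = 46 - 49 = -3
Step 3: Slack for coalition (2,3): x2+x3 - v23 = 15 - 36 = -21
Step 4: Minimum slack = min(12, -3, -21) = -21, attained by (2,3); coalition (2,3) can block (slack < 0), so the allocation is not in the core

-21


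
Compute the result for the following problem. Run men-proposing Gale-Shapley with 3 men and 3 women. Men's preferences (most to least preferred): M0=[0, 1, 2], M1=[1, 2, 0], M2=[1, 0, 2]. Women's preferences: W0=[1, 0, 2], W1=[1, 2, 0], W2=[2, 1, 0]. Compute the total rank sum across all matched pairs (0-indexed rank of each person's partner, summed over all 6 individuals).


Step 1: Run Gale-Shapley (men propose, women hold best offer):
  M0 proposes to W0; she accepts
  M1 proposes to W1; she accepts
  M2 proposes to W1; rejected
  M2 proposes to W0; rejected
  M2 proposes to W2; she accepts
Step 2: Final matching: W0-M0, W1-M1, W2-M2
Step 3: 0-indexed ranks (man's rank of his match, then woman's): 0 + 1 + 0 + 0 + 2 + 0
Step 4: Total rank sum = 3

3


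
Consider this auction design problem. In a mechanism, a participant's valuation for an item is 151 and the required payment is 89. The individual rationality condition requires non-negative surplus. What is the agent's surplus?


Step 1: Surplus = value - payment = 151 - 89 = 62
Step 2: IR is satisfied (surplus >= 0)

62


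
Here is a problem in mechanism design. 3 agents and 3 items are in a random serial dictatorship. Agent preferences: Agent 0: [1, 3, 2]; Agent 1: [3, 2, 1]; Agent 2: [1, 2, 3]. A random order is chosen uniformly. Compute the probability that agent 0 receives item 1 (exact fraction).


Step 1: Agent 0 wants item 1
Step 2: There are 6 possible orderings of agents
Step 3: In 3 orderings, agent 0 gets item 1
Step 4: Probability = 3/6 = 1/2

1/2


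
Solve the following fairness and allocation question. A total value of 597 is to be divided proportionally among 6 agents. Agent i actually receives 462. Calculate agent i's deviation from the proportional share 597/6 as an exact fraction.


Step 1: Proportional share = 597/6 = 199/2
Step 2: Agent's actual allocation = 462
Step 3: Excess = 462 - 199/2 = 725/2

725/2


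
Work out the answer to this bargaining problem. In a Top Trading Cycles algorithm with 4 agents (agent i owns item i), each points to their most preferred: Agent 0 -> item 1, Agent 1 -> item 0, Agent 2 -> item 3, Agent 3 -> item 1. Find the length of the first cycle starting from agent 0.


Step 1: Trace the pointer graph from agent 0: 0 -> 1 -> 0
Step 2: A cycle is detected when we revisit agent 0
Step 3: The cycle is: 0 -> 1 -> 0
Step 4: Cycle length = 2

2


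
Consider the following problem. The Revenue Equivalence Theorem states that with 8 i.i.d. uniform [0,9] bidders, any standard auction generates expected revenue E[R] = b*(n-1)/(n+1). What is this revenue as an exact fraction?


Step 1: By Revenue Equivalence, expected revenue = b*(n-1)/(n+1)
Step 2: Substituting n = 8, b = 9
Step 3: Revenue = 9*(8-1)/(8+1) = 9*7/9
Step 4: Revenue = 63/9 = 7

7


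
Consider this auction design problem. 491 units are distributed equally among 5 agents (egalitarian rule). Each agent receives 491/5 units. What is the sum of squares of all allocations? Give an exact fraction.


Step 1: Each agent's share = 491/5
Step 2: Square of each share = (491/5)^2 = 241081/25
Step 3: Sum of squares = 5 * 241081/25 = 241081/5

241081/5


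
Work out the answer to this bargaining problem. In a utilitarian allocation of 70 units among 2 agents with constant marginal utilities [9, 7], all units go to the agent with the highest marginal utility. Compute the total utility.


Step 1: The marginal utilities are [9, 7]
Step 2: The highest marginal utility is 9
Step 3: All 70 units go to that agent
Step 4: Total utility = 9 * 70 = 630

630


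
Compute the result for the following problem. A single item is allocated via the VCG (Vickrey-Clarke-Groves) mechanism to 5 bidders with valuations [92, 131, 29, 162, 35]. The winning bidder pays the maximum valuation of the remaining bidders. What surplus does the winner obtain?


Step 1: The winner is the agent with the highest value: agent 3 with value 162
Step 2: Values of other agents: [92, 131, 29, 35]
Step 3: VCG payment = max of others' values = 131
Step 4: Surplus = 162 - 131 = 31

31


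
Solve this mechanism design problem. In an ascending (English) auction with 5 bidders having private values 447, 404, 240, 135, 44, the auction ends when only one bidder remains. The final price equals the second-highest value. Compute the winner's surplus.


Step 1: Identify the highest value: 447
Step 2: Identify the second-highest value: 404
Step 3: The final price = second-highest value = 404
Step 4: Surplus = 447 - 404 = 43

43


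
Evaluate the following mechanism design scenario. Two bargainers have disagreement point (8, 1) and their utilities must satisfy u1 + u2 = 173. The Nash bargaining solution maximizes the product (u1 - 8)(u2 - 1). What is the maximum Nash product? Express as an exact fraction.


Step 1: The Nash solution splits surplus symmetrically above the disagreement point
Step 2: u1 = (total + d1 - d2)/2 = (173 + 8 - 1)/2 = 90
Step 3: u2 = (total - d1 + d2)/2 = (173 - 8 + 1)/2 = 83
Step 4: Nash product = (90 - 8) * (83 - 1)
Step 5: = 82 * 82 = 6724

6724


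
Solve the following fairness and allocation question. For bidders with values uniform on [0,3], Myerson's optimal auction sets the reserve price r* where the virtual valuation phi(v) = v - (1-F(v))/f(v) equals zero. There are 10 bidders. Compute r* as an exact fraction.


Step 1: For U[0,3], F(v) = v/3 and f(v) = 1/3
Step 2: phi(v) = v - (1 - v/3)/(1/3) = v - (3 - v) = 2v - 3
Step 3: Set phi(r*) = 0: 2r* - 3 = 0
Step 4: r* = 3/2 (the number of bidders n = 10 does not enter)

3/2


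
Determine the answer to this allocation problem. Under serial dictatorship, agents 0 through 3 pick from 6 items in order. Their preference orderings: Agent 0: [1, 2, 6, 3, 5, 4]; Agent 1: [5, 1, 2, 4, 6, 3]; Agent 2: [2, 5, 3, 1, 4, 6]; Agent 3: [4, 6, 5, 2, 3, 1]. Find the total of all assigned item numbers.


Step 1: Agent 0 picks item 1
Step 2: Agent 1 picks item 5
Step 3: Agent 2 picks item 2
Step 4: Agent 3 picks item 4
Step 5: Sum = 1 + 5 + 2 + 4 = 12

12


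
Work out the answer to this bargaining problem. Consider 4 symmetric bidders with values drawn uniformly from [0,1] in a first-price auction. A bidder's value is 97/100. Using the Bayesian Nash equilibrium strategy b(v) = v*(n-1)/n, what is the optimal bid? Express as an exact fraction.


Step 1: The symmetric BNE bidding function is b(v) = v * (n-1) / n
Step 2: Substitute v = 97/100 and n = 4
Step 3: b = 97/100 * 3/4
Step 4: b = 291/400

291/400


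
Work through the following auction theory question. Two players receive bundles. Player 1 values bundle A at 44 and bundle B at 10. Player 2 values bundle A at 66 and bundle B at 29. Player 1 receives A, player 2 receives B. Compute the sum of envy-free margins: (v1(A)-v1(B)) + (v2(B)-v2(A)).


Step 1: Player 1's margin = v1(A) - v1(B) = 44 - 10 = 34
Step 2: Player 2's margin = v2(B) - v2(A) = 29 - 66 = -37
Step 3: Total margin = 34 + -37 = -3

-3


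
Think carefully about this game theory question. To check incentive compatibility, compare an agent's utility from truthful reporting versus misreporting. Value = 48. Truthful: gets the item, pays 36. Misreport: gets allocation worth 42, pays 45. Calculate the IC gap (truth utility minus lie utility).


Step 1: U(truth) = value - payment = 48 - 36 = 12
Step 2: U(lie) = allocation - payment = 42 - 45 = -3
Step 3: IC gap = 12 - (-3) = 15

15


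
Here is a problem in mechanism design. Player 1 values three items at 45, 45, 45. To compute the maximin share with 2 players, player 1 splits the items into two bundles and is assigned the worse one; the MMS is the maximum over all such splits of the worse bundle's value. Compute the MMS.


Step 1: Item values = 45, 45, 45
Step 2: Enumerate all 2-bundle partitions and take the smaller bundle:
  Partition 1: {45} vs {45,45} -> bundles 45, 90; min = 45
  Partition 2: {45} vs {45,45} -> bundles 45, 90; min = 45
  Partition 3: {45} vs {45,45} -> bundles 45, 90; min = 45
Step 3: MMS = max(45, 45, 45) = 45

45


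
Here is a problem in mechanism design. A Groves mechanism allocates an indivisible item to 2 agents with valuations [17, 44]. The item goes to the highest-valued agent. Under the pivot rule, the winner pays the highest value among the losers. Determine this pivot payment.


Step 1: The efficient winner is agent 1 with value 44
Step 2: Other agents' values: [17]
Step 3: Pivot payment = max(others) = 17
Step 4: The winner pays 17

17


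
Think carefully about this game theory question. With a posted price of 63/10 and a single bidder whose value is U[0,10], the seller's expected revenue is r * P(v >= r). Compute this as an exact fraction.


Step 1: Posted price r = 63/10, value support [0,10]
Step 2: P(v >= r) = (10 - 63/10)/10 = 37/100
Step 3: Expected revenue = r * P(v >= r) = 63/10 * 37/100
Step 4: Revenue = 2331/1000

2331/1000


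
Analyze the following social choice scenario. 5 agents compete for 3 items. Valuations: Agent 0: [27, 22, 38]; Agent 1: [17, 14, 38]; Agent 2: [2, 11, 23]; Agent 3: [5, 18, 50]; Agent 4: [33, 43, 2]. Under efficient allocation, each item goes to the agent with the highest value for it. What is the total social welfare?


Step 1: For each item, find the maximum value among all agents.
Step 2: Item 0 -> Agent 4 (value 33)
Step 3: Item 1 -> Agent 4 (value 43)
Step 4: Item 2 -> Agent 3 (value 50)
Step 5: Total welfare = 33 + 43 + 50 = 126

126


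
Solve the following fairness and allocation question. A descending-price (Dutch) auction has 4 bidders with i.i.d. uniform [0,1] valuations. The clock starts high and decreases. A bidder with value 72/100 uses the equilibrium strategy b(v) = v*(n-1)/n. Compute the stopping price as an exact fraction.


Step 1: Dutch auctions are strategically equivalent to first-price auctions
Step 2: The equilibrium bid is b(v) = v*(n-1)/n
Step 3: b = 18/25 * 3/4
Step 4: b = 27/50

27/50


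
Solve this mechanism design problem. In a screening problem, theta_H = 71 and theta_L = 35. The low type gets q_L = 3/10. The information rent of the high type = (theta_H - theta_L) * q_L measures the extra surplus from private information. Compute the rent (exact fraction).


Step 1: theta_H - theta_L = 71 - 35 = 36
Step 2: Information rent = (theta_H - theta_L) * q_L
Step 3: = 36 * 3/10
Step 4: = 54/5

54/5


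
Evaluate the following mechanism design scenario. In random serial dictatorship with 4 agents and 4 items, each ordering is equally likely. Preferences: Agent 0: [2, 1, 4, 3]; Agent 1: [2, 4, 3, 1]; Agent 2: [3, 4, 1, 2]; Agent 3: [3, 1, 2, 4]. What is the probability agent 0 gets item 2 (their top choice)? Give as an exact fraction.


Step 1: Agent 0 wants item 2
Step 2: There are 24 possible orderings of agents
Step 3: In 12 orderings, agent 0 gets item 2
Step 4: Probability = 12/24 = 1/2

1/2


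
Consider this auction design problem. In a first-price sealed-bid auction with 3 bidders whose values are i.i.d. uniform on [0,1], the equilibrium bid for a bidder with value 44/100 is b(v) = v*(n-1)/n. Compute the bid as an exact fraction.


Step 1: The symmetric BNE bidding function is b(v) = v * (n-1) / n
Step 2: Substitute v = 11/25 and n = 3
Step 3: b = 11/25 * 2/3
Step 4: b = 22/75

22/75


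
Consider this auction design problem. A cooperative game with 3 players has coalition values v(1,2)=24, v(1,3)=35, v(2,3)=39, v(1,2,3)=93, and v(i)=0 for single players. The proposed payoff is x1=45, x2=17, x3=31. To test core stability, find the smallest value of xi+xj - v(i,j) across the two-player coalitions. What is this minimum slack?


Step 1: Slack for coalition (1,2): x1+x2 - v12 = 62 - 24 = 38
Step 2: Slack for coalition (1,3): x1+x3 - v13 = 76 - 35 = 41
Step 3: Slack for coalition (2,3): x2+x3 - v23 = 48 - 39 = 9
Step 4: Minimum slack = min(38, 41, 9) = 9, attained by (2,3); no pair can gain by deviating, so the allocation is in the core

9


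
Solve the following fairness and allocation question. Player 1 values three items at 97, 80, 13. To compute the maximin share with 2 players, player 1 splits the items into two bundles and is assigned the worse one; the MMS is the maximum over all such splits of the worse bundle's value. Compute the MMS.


Step 1: Item values = 97, 80, 13
Step 2: Enumerate all 2-bundle partitions and take the smaller bundle:
  Partition 1: {97} vs {80,13} -> bundles 97, 93; min = 93
  Partition 2: {80} vs {97,13} -> bundles 80, 110; min = 80
  Partition 3: {13} vs {97,80} -> bundles 13, 177; min = 13
Step 3: MMS = max(93, 80, 13) = 93

93


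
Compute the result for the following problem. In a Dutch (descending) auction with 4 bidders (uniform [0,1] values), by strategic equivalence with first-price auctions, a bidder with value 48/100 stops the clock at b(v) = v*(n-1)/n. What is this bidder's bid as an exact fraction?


Step 1: Dutch auctions are strategically equivalent to first-price auctions
Step 2: The equilibrium bid is b(v) = v*(n-1)/n
Step 3: b = 12/25 * 3/4
Step 4: b = 9/25

9/25


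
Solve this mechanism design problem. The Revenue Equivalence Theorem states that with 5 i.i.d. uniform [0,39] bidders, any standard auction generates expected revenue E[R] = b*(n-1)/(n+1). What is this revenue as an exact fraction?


Step 1: By Revenue Equivalence, expected revenue = b*(n-1)/(n+1)
Step 2: Substituting n = 5, b = 39
Step 3: Revenue = 39*(5-1)/(5+1) = 39*4/6
Step 4: Revenue = 156/6 = 26

26


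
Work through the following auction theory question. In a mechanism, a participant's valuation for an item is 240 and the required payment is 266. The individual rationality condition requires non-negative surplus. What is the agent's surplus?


Step 1: Surplus = value - payment = 240 - 266 = -26
Step 2: IR is violated (surplus < 0)

-26


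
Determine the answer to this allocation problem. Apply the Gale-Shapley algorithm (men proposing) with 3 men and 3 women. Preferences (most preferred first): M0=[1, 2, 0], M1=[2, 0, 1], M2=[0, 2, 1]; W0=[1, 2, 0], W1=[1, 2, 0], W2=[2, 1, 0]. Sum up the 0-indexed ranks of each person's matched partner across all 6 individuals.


Step 1: Run Gale-Shapley (men propose, women hold best offer):
  M0 proposes to W1; she accepts
  M1 proposes to W2; she accepts
  M2 proposes to W0; she accepts
Step 2: Final matching: W0-M2, W1-M0, W2-M1
Step 3: 0-indexed ranks (man's rank of his match, then woman's): 0 + 1 + 0 + 2 + 0 + 1
Step 4: Total rank sum = 4

4


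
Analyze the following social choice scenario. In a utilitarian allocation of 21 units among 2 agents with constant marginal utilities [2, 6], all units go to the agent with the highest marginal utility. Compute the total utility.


Step 1: The marginal utilities are [2, 6]
Step 2: The highest marginal utility is 6
Step 3: All 21 units go to that agent
Step 4: Total utility = 6 * 21 = 126

126


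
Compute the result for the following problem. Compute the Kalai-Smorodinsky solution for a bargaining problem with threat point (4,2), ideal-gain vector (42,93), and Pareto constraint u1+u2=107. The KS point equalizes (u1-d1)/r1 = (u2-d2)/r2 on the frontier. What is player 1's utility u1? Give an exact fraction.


Step 1: At the KS point, (u1-d1)/r1 = (u2-d2)/r2 = t and u1+u2 = 107
Step 2: u1 = d1 + r1*t and u2 = d2 + r2*t, so (d1 + r1*t) + (d2 + r2*t) = 107
Step 3: t = (107 - 4 - 2)/(42 + 93) = 101/135
Step 4: u1 = d1 + r1*t = 4 + 42 * 101/135 = 1594/45
Step 5: (Check: u2 = d2 + r2*t = 3221/45; u1+u2 = 1594/45 + 3221/45 = 107, on the frontier.)

1594/45


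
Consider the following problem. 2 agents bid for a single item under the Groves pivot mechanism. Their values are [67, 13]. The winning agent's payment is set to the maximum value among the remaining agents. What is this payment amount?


Step 1: The efficient winner is agent 0 with value 67
Step 2: Other agents' values: [13]
Step 3: Pivot payment = max(others) = 13
Step 4: The winner pays 13

13


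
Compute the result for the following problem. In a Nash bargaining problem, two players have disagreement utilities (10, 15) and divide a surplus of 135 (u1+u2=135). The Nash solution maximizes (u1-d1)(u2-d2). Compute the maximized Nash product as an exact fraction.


Step 1: The Nash solution splits surplus symmetrically above the disagreement point
Step 2: u1 = (total + d1 - d2)/2 = (135 + 10 - 15)/2 = 65
Step 3: u2 = (total - d1 + d2)/2 = (135 - 10 + 15)/2 = 70
Step 4: Nash product = (65 - 10) * (70 - 15)
Step 5: = 55 * 55 = 3025

3025


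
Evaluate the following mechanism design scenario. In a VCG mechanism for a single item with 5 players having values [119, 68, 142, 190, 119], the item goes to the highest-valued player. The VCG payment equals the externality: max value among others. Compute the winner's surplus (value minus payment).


Step 1: The winner is the agent with the highest value: agent 3 with value 190
Step 2: Values of other agents: [119, 68, 142, 119]
Step 3: VCG payment = max of others' values = 142
Step 4: Surplus = 190 - 142 = 48

48


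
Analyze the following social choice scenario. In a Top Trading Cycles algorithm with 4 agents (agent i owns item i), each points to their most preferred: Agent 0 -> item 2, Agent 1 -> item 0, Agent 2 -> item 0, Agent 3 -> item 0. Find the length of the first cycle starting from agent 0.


Step 1: Trace the pointer graph from agent 0: 0 -> 2 -> 0
Step 2: A cycle is detected when we revisit agent 0
Step 3: The cycle is: 0 -> 2 -> 0
Step 4: Cycle length = 2

2


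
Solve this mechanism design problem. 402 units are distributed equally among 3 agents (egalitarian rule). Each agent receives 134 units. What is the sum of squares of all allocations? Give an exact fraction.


Step 1: Each agent's share = 402/3 = 134
Step 2: Square of each share = (134)^2 = 17956
Step 3: Sum of squares = 3 * 17956 = 53868

53868


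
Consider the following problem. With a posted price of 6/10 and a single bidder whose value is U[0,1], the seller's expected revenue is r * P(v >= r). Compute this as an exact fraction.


Step 1: Posted price r = 3/5, value support [0,1]
Step 2: P(v >= r) = (1 - 3/5)/1 = 2/5
Step 3: Expected revenue = r * P(v >= r) = 3/5 * 2/5
Step 4: Revenue = 6/25

6/25


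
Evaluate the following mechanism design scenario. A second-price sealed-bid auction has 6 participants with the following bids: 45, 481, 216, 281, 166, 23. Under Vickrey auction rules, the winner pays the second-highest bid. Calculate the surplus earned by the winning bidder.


Step 1: Sort bids in descending order: 481, 281, 216, 166, 45, 23
Step 2: The winning bid is the highest: 481
Step 3: The payment equals the second-highest bid: 281
Step 4: Surplus = winner's bid - payment = 481 - 281 = 200

200


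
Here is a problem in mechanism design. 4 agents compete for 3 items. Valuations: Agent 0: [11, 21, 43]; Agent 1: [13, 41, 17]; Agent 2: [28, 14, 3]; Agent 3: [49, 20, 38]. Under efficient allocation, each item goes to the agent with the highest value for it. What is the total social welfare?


Step 1: For each item, find the maximum value among all agents.
Step 2: Item 0 -> Agent 3 (value 49)
Step 3: Item 1 -> Agent 1 (value 41)
Step 4: Item 2 -> Agent 0 (value 43)
Step 5: Total welfare = 49 + 41 + 43 = 133

133


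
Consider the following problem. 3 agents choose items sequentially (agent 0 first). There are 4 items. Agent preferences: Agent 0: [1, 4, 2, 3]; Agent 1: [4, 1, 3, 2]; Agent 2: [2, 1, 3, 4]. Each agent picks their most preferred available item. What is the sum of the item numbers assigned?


Step 1: Agent 0 picks item 1
Step 2: Agent 1 picks item 4
Step 3: Agent 2 picks item 2
Step 4: Sum = 1 + 4 + 2 = 7

7


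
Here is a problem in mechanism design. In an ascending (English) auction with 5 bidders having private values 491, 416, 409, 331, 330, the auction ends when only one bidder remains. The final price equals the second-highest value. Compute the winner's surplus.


Step 1: Identify the highest value: 491
Step 2: Identify the second-highest value: 416
Step 3: The final price = second-highest value = 416
Step 4: Surplus = 491 - 416 = 75

75


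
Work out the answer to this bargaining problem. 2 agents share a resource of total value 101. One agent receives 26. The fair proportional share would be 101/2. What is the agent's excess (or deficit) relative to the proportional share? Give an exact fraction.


Step 1: Proportional share = 101/2
Step 2: Agent's actual allocation = 26
Step 3: Excess = 26 - 101/2 = -49/2

-49/2


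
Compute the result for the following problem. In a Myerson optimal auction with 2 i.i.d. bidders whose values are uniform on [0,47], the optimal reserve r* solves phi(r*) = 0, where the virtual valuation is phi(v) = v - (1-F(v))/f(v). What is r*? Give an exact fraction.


Step 1: For U[0,47], F(v) = v/47 and f(v) = 1/47
Step 2: phi(v) = v - (1 - v/47)/(1/47) = v - (47 - v) = 2v - 47
Step 3: Set phi(r*) = 0: 2r* - 47 = 0
Step 4: r* = 47/2 (the number of bidders n = 2 does not enter)

47/2


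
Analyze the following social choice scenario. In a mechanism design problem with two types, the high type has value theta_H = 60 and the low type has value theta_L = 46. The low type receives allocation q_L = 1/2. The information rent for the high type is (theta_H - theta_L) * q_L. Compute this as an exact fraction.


Step 1: theta_H - theta_L = 60 - 46 = 14
Step 2: Information rent = (theta_H - theta_L) * q_L
Step 3: = 14 * 1/2
Step 4: = 7

7


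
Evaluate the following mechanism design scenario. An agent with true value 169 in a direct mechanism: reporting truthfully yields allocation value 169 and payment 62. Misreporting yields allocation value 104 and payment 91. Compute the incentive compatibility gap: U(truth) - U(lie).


Step 1: U(truth) = value - payment = 169 - 62 = 107
Step 2: U(lie) = allocation - payment = 104 - 91 = 13
Step 3: IC gap = 107 - 13 = 94

94


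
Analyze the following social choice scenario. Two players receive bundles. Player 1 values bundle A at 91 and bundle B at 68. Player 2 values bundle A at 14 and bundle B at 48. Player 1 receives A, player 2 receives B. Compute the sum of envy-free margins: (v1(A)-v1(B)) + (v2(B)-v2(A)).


Step 1: Player 1's margin = v1(A) - v1(B) = 91 - 68 = 23
Step 2: Player 2's margin = v2(B) - v2(A) = 48 - 14 = 34
Step 3: Total margin = 23 + 34 = 57

57


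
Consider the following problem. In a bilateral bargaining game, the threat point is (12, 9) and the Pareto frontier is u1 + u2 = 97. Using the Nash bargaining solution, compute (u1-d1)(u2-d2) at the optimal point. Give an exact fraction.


Step 1: The Nash solution splits surplus symmetrically above the disagreement point
Step 2: u1 = (total + d1 - d2)/2 = (97 + 12 - 9)/2 = 50
Step 3: u2 = (total - d1 + d2)/2 = (97 - 12 + 9)/2 = 47
Step 4: Nash product = (50 - 12) * (47 - 9)
Step 5: = 38 * 38 = 1444

1444


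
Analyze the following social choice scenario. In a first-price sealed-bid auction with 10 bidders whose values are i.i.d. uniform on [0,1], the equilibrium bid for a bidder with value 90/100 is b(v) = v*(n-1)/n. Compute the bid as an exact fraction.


Step 1: The symmetric BNE bidding function is b(v) = v * (n-1) / n
Step 2: Substitute v = 9/10 and n = 10
Step 3: b = 9/10 * 9/10
Step 4: b = 81/100

81/100


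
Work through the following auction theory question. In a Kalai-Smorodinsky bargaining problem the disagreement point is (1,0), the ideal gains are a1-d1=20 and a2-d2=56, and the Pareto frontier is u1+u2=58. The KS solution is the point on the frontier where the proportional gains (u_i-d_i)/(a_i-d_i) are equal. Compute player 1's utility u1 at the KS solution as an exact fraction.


Step 1: At the KS point, (u1-d1)/r1 = (u2-d2)/r2 = t and u1+u2 = 58
Step 2: u1 = d1 + r1*t and u2 = d2 + r2*t, so (d1 + r1*t) + (d2 + r2*t) = 58
Step 3: t = (58 - 1 - 0)/(20 + 56) = 57/76 = 3/4
Step 4: u1 = d1 + r1*t = 1 + 20 * 3/4 = 16
Step 5: (Check: u2 = d2 + r2*t = 42; u1+u2 = 16 + 42 = 58, on the frontier.)

16


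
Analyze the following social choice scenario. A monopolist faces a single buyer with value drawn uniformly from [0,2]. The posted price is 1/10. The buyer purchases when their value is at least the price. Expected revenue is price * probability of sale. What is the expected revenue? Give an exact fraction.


Step 1: Posted price r = 1/10, value support [0,2]
Step 2: P(v >= r) = (2 - 1/10)/2 = 19/20
Step 3: Expected revenue = r * P(v >= r) = 1/10 * 19/20
Step 4: Revenue = 19/200

19/200


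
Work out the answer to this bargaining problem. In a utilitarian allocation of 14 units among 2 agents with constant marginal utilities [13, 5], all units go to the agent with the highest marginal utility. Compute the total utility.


Step 1: The marginal utilities are [13, 5]
Step 2: The highest marginal utility is 13
Step 3: All 14 units go to that agent
Step 4: Total utility = 13 * 14 = 182

182


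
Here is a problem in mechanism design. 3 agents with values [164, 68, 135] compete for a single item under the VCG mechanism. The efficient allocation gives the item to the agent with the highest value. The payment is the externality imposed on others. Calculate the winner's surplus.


Step 1: The winner is the agent with the highest value: agent 0 with value 164
Step 2: Values of other agents: [68, 135]
Step 3: VCG payment = max of others' values = 135
Step 4: Surplus = 164 - 135 = 29

29


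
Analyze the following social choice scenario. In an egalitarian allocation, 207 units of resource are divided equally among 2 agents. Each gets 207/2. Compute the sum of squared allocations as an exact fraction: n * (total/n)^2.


Step 1: Each agent's share = 207/2
Step 2: Square of each share = (207/2)^2 = 42849/4
Step 3: Sum of squares = 2 * 42849/4 = 42849/2

42849/2


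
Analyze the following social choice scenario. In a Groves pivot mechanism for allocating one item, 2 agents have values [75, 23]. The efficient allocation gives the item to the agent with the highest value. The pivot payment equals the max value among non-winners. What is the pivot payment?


Step 1: The efficient winner is agent 0 with value 75
Step 2: Other agents' values: [23]
Step 3: Pivot payment = max(others) = 23
Step 4: The winner pays 23

23


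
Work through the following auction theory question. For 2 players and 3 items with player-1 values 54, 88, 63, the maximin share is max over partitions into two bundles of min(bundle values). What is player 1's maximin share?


Step 1: Item values = 54, 88, 63
Step 2: Enumerate all 2-bundle partitions and take the smaller bundle:
  Partition 1: {54} vs {88,63} -> bundles 54, 151; min = 54
  Partition 2: {88} vs {54,63} -> bundles 88, 117; min = 88
  Partition 3: {63} vs {54,88} -> bundles 63, 142; min = 63
Step 3: MMS = max(54, 88, 63) = 88

88


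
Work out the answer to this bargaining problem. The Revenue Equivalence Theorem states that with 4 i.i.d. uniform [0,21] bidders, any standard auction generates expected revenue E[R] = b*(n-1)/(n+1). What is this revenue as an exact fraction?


Step 1: By Revenue Equivalence, expected revenue = b*(n-1)/(n+1)
Step 2: Substituting n = 4, b = 21
Step 3: Revenue = 21*(4-1)/(4+1) = 21*3/5
Step 4: Revenue = 63/5

63/5


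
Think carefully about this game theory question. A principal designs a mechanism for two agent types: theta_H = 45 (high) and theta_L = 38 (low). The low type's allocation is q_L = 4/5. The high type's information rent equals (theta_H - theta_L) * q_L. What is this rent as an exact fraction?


Step 1: theta_H - theta_L = 45 - 38 = 7
Step 2: Information rent = (theta_H - theta_L) * q_L
Step 3: = 7 * 4/5
Step 4: = 28/5

28/5


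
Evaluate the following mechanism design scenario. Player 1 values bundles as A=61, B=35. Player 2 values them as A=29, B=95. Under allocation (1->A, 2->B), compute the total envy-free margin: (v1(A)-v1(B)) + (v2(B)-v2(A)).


Step 1: Player 1's margin = v1(A) - v1(B) = 61 - 35 = 26
Step 2: Player 2's margin = v2(B) - v2(A) = 95 - 29 = 66
Step 3: Total margin = 26 + 66 = 92

92


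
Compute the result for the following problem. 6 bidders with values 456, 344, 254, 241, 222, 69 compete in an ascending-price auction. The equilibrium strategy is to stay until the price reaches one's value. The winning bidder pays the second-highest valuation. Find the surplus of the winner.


Step 1: Identify the highest value: 456
Step 2: Identify the second-highest value: 344
Step 3: The final price = second-highest value = 344
Step 4: Surplus = 456 - 344 = 112

112


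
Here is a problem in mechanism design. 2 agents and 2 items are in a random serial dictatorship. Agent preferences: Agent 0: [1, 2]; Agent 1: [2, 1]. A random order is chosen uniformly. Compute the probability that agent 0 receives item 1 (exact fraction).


Step 1: Agent 0 wants item 1
Step 2: There are 2 possible orderings of agents
Step 3: In 2 orderings, agent 0 gets item 1
Step 4: Probability = 2/2 = 1

1


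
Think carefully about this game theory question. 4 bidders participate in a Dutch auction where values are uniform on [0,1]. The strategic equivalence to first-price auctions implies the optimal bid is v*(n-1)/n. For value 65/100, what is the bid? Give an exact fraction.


Step 1: Dutch auctions are strategically equivalent to first-price auctions
Step 2: The equilibrium bid is b(v) = v*(n-1)/n
Step 3: b = 13/20 * 3/4
Step 4: b = 39/80

39/80


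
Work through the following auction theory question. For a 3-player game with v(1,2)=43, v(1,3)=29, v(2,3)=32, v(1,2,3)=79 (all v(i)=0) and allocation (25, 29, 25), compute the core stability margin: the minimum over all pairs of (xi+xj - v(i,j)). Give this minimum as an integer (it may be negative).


Step 1: Slack for coalition (1,2): x1+x2 - v12 = 54 - 43 = 11
Step 2: Slack for coalition (1,3): x1+x3 - v13 = 50 - 29 = 21
Step 3: Slack for coalition (2,3): x2+x3 - v23 = 54 - 32 = 22
Step 4: Minimum slack = min(11, 21, 22) = 11, attained by (1,2); no pair can gain by deviating, so the allocation is in the core

11


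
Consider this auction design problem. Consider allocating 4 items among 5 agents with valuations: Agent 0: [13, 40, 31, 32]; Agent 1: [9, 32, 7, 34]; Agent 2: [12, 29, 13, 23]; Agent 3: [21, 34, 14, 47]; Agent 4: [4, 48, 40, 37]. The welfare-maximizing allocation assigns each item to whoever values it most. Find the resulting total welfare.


Step 1: For each item, find the maximum value among all agents.
Step 2: Item 0 -> Agent 3 (value 21)
Step 3: Item 1 -> Agent 4 (value 48)
Step 4: Item 2 -> Agent 4 (value 40)
Step 5: Item 3 -> Agent 3 (value 47)
Step 6: Total welfare = 21 + 48 + 40 + 47 = 156

156


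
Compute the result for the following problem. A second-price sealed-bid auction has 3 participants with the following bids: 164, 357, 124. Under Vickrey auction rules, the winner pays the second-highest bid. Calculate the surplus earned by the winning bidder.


Step 1: Sort bids in descending order: 357, 164, 124
Step 2: The winning bid is the highest: 357
Step 3: The payment equals the second-highest bid: 164
Step 4: Surplus = winner's bid - payment = 357 - 164 = 193

193


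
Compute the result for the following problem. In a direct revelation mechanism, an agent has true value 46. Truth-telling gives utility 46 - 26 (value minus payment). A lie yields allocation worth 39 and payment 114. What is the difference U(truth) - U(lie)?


Step 1: U(truth) = value - payment = 46 - 26 = 20
Step 2: U(lie) = allocation - payment = 39 - 114 = -75
Step 3: IC gap = 20 - (-75) = 95

95


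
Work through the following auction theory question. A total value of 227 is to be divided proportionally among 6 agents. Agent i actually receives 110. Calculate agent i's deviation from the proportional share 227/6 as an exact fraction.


Step 1: Proportional share = 227/6
Step 2: Agent's actual allocation = 110
Step 3: Excess = 110 - 227/6 = 433/6

433/6


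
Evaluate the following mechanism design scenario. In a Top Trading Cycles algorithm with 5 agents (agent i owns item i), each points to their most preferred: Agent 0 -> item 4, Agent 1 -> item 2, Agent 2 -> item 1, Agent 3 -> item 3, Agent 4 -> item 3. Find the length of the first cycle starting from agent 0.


Step 1: Trace the pointer graph from agent 0: 0 -> 4 -> 3 -> 3
Step 2: A cycle is detected when we revisit agent 3
Step 3: The cycle is: 3 -> 3
Step 4: Cycle length = 1

1


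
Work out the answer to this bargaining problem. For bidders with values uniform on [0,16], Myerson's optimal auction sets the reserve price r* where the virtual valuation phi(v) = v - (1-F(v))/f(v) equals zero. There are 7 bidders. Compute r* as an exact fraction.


Step 1: For U[0,16], F(v) = v/16 and f(v) = 1/16
Step 2: phi(v) = v - (1 - v/16)/(1/16) = v - (16 - v) = 2v - 16
Step 3: Set phi(r*) = 0: 2r* - 16 = 0
Step 4: r* = 16/2 = 8 (the number of bidders n = 7 does not enter)

8


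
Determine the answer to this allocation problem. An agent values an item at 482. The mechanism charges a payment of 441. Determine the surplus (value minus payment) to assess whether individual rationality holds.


Step 1: Surplus = value - payment = 482 - 441 = 41
Step 2: IR is satisfied (surplus >= 0)

41


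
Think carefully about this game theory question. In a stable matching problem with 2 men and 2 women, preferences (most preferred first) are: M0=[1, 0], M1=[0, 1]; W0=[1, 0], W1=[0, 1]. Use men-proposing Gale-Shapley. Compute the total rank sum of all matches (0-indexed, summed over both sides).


Step 1: Run Gale-Shapley (men propose, women hold best offer):
  M0 proposes to W1; she accepts
  M1 proposes to W0; she accepts
Step 2: Final matching: W0-M1, W1-M0
Step 3: 0-indexed ranks (man's rank of his match, then woman's): 0 + 0 + 0 + 0
Step 4: Total rank sum = 0

0


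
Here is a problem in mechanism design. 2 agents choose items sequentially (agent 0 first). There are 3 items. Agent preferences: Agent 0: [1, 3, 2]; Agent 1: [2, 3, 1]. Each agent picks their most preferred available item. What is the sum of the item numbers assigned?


Step 1: Agent 0 picks item 1
Step 2: Agent 1 picks item 2
Step 3: Sum = 1 + 2 = 3

3


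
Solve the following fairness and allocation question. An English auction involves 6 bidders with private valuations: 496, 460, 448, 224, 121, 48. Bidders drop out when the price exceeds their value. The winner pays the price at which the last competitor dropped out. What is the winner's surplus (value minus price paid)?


Step 1: Identify the highest value: 496
Step 2: Identify the second-highest value: 460
Step 3: The final price = second-highest value = 460
Step 4: Surplus = 496 - 460 = 36

36


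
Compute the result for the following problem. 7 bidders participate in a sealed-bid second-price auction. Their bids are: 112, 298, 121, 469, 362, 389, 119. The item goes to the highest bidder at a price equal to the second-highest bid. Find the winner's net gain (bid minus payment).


Step 1: Sort bids in descending order: 469, 389, 362, 298, 121, 119, 112
Step 2: The winning bid is the highest: 469
Step 3: The payment equals the second-highest bid: 389
Step 4: Surplus = winner's bid - payment = 469 - 389 = 80

80


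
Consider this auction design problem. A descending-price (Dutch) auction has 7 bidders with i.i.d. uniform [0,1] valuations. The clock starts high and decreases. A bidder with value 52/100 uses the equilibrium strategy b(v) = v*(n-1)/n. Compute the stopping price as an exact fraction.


Step 1: Dutch auctions are strategically equivalent to first-price auctions
Step 2: The equilibrium bid is b(v) = v*(n-1)/n
Step 3: b = 13/25 * 6/7
Step 4: b = 78/175

78/175


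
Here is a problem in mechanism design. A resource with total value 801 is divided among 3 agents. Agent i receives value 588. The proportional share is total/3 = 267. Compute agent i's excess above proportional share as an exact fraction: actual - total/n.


Step 1: Proportional share = 801/3 = 267
Step 2: Agent's actual allocation = 588
Step 3: Excess = 588 - 267 = 321

321


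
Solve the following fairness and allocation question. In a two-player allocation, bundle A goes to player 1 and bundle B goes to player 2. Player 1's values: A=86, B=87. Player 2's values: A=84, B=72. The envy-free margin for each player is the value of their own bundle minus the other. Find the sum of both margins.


Step 1: Player 1's margin = v1(A) - v1(B) = 86 - 87 = -1
Step 2: Player 2's margin = v2(B) - v2(A) = 72 - 84 = -12
Step 3: Total margin = -1 + -12 = -13

-13


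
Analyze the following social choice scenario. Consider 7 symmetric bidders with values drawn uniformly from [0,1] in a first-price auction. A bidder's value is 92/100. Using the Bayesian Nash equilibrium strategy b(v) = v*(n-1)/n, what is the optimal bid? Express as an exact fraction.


Step 1: The symmetric BNE bidding function is b(v) = v * (n-1) / n
Step 2: Substitute v = 23/25 and n = 7
Step 3: b = 23/25 * 6/7
Step 4: b = 138/175

138/175


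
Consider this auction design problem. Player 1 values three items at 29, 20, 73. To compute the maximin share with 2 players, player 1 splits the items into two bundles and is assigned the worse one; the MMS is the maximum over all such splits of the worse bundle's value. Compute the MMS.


Step 1: Item values = 29, 20, 73
Step 2: Enumerate all 2-bundle partitions and take the smaller bundle:
  Partition 1: {29} vs {20,73} -> bundles 29, 93; min = 29
  Partition 2: {20} vs {29,73} -> bundles 20, 102; min = 20
  Partition 3: {73} vs {29,20} -> bundles 73, 49; min = 49
Step 3: MMS = max(29, 20, 49) = 49

49


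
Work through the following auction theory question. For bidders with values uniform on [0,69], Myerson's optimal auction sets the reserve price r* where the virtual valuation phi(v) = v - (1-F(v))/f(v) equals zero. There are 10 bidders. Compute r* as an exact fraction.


Step 1: For U[0,69], F(v) = v/69 and f(v) = 1/69
Step 2: phi(v) = v - (1 - v/69)/(1/69) = v - (69 - v) = 2v - 69
Step 3: Set phi(r*) = 0: 2r* - 69 = 0
Step 4: r* = 69/2 (the number of bidders n = 10 does not enter)

69/2


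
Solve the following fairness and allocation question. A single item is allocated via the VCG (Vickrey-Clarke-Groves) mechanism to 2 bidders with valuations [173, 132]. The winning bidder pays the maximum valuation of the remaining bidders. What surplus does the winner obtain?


Step 1: The winner is the agent with the highest value: agent 0 with value 173
Step 2: Values of other agents: [132]
Step 3: VCG payment = max of others' values = 132
Step 4: Surplus = 173 - 132 = 41

41
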